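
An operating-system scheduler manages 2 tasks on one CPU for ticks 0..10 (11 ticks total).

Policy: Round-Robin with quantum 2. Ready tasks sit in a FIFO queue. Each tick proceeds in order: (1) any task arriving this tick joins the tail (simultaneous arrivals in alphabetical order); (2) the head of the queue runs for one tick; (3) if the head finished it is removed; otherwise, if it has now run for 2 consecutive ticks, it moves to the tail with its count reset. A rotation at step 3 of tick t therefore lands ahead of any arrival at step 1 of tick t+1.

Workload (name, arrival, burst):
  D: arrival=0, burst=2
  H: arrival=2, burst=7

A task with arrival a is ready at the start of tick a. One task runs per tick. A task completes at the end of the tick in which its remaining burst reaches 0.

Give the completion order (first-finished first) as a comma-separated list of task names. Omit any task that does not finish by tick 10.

completion order = D, H

t=0: queue=[D] q_used=0 → run D
t=1: queue=[D] q_used=1 → run D
t=2: queue=[H] q_used=0 → run H
t=3: queue=[H] q_used=1 → run H
t=4: queue=[H] q_used=0 → run H
t=5: queue=[H] q_used=1 → run H
t=6: queue=[H] q_used=0 → run H
t=7: queue=[H] q_used=1 → run H
t=8: queue=[H] q_used=0 → run H
t=9: (idle)
t=10: (idle)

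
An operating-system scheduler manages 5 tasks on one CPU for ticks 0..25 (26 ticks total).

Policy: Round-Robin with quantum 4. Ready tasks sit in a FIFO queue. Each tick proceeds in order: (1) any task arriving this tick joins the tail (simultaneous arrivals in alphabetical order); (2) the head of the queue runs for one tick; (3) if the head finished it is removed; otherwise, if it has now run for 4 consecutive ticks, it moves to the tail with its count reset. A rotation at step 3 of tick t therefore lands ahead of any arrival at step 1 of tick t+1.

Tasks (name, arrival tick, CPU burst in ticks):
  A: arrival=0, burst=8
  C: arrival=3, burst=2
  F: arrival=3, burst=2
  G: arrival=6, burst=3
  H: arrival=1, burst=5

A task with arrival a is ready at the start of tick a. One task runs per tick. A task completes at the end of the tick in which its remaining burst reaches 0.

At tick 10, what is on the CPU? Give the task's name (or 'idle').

t=0: queue=[A] q_used=0 → run A
t=1: queue=[A,H] q_used=1 → run A
t=2: queue=[A,H] q_used=2 → run A
t=3: queue=[A,H,C,F] q_used=3 → run A
t=4: queue=[H,C,F,A] q_used=0 → run H
t=5: queue=[H,C,F,A] q_used=1 → run H
t=6: queue=[H,C,F,A,G] q_used=2 → run H
t=7: queue=[H,C,F,A,G] q_used=3 → run H
t=8: queue=[C,F,A,G,H] q_used=0 → run C
t=9: queue=[C,F,A,G,H] q_used=1 → run C
t=10: queue=[F,A,G,H] q_used=0 → run F
t=11: queue=[F,A,G,H] q_used=1 → run F
t=12: queue=[A,G,H] q_used=0 → run A
t=13: queue=[A,G,H] q_used=1 → run A
t=14: queue=[A,G,H] q_used=2 → run A
t=15: queue=[A,G,H] q_used=3 → run A
t=16: queue=[G,H] q_used=0 → run G
t=17: queue=[G,H] q_used=1 → run G
t=18: queue=[G,H] q_used=2 → run G
t=19: queue=[H] q_used=0 → run H
t=20: (idle)
t=21: (idle)
t=22: (idle)
t=23: (idle)
t=24: (idle)
t=25: (idle)

running at tick 10 = F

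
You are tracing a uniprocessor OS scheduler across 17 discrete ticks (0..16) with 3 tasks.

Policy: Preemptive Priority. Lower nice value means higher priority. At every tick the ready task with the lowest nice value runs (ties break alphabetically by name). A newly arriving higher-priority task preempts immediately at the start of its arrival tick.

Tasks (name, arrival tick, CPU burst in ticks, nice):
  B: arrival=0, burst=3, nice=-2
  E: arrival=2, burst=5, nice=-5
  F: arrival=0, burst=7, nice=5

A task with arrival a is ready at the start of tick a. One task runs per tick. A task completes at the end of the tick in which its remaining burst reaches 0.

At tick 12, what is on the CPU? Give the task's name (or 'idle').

t=0: ready={B,F} → run B
t=1: ready={B,F} → run B
t=2: ready={B,E,F} → run E
t=3: ready={B,E,F} → run E
t=4: ready={B,E,F} → run E
t=5: ready={B,E,F} → run E
t=6: ready={B,E,F} → run E
t=7: ready={B,F} → run B
t=8: ready={F} → run F
t=9: ready={F} → run F
t=10: ready={F} → run F
t=11: ready={F} → run F
t=12: ready={F} → run F
t=13: ready={F} → run F
t=14: ready={F} → run F
t=15: (idle)
t=16: (idle)

running at tick 12 = F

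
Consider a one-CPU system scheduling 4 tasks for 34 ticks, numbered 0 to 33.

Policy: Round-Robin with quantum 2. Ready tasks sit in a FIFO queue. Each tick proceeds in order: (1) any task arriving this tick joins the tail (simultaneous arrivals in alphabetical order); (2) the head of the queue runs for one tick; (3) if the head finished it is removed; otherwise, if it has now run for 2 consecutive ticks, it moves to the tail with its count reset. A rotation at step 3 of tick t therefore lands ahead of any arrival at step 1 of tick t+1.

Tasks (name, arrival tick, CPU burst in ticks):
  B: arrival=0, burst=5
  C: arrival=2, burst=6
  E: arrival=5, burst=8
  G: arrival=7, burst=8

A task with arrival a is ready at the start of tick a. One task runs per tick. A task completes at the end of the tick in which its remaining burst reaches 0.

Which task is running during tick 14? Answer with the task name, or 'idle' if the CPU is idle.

t=0: queue=[B] q_used=0 → run B
t=1: queue=[B] q_used=1 → run B
t=2: queue=[B,C] q_used=0 → run B
t=3: queue=[B,C] q_used=1 → run B
t=4: queue=[C,B] q_used=0 → run C
t=5: queue=[C,B,E] q_used=1 → run C
t=6: queue=[B,E,C] q_used=0 → run B
t=7: queue=[E,C,G] q_used=0 → run E
t=8: queue=[E,C,G] q_used=1 → run E
t=9: queue=[C,G,E] q_used=0 → run C
t=10: queue=[C,G,E] q_used=1 → run C
t=11: queue=[G,E,C] q_used=0 → run G
t=12: queue=[G,E,C] q_used=1 → run G
t=13: queue=[E,C,G] q_used=0 → run E
t=14: queue=[E,C,G] q_used=1 → run E
t=15: queue=[C,G,E] q_used=0 → run C
t=16: queue=[C,G,E] q_used=1 → run C
t=17: queue=[G,E] q_used=0 → run G
t=18: queue=[G,E] q_used=1 → run G
t=19: queue=[E,G] q_used=0 → run E
t=20: queue=[E,G] q_used=1 → run E
t=21: queue=[G,E] q_used=0 → run G
t=22: queue=[G,E] q_used=1 → run G
t=23: queue=[E,G] q_used=0 → run E
t=24: queue=[E,G] q_used=1 → run E
t=25: queue=[G] q_used=0 → run G
t=26: queue=[G] q_used=1 → run G
t=27: (idle)
t=28: (idle)
t=29: (idle)
t=30: (idle)
t=31: (idle)
t=32: (idle)
t=33: (idle)

running at tick 14 = E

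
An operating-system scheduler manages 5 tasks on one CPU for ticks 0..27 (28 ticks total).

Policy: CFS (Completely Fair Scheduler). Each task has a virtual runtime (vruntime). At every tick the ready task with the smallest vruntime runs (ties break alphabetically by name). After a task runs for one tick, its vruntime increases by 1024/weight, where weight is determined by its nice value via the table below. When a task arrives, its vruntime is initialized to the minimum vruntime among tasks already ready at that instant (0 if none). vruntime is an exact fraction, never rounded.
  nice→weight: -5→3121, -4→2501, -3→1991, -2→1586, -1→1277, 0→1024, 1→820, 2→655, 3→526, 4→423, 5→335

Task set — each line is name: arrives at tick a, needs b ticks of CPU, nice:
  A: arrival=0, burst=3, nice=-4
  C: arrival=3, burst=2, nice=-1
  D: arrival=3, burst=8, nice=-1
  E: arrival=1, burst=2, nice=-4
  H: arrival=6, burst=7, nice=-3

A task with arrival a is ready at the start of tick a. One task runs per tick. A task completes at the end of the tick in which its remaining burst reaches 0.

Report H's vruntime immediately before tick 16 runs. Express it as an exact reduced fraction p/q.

t=0: vr[A=0] → run A
t=1: vr[A=1024/2501 E=1024/2501] → run A
t=2: vr[A=2048/2501 E=1024/2501] → run E
t=3: vr[A=2048/2501 C=2048/2501 D=2048/2501 E=2048/2501] → run A
t=4: vr[C=2048/2501 D=2048/2501 E=2048/2501] → run C
t=5: vr[C=5176320/3193777 D=2048/2501 E=2048/2501] → run D
t=6: vr[C=5176320/3193777 D=5176320/3193777 E=2048/2501 H=2048/2501] → run E
t=7: vr[C=5176320/3193777 D=5176320/3193777 H=2048/2501] → run H
t=8: vr[C=5176320/3193777 D=5176320/3193777 H=6638592/4979491] → run H
t=9: vr[C=5176320/3193777 D=5176320/3193777 H=9199616/4979491] → run C
t=10: vr[D=5176320/3193777 H=9199616/4979491] → run D
t=11: vr[D=7737344/3193777 H=9199616/4979491] → run H
t=12: vr[D=7737344/3193777 H=11760640/4979491] → run H
t=13: vr[D=7737344/3193777 H=14321664/4979491] → run D
t=14: vr[D=10298368/3193777 H=14321664/4979491] → run H
t=15: vr[D=10298368/3193777 H=16882688/4979491] → run D
t=16: vr[D=12859392/3193777 H=16882688/4979491] → run H
t=17: vr[D=12859392/3193777 H=19443712/4979491] → run H
t=18: vr[D=12859392/3193777] → run D
t=19: vr[D=15420416/3193777] → run D
t=20: vr[D=17981440/3193777] → run D
t=21: vr[D=20542464/3193777] → run D
t=22: (idle)
t=23: (idle)
t=24: (idle)
t=25: (idle)
t=26: (idle)
t=27: (idle)

vruntime(H, start of tick 16) = 16882688/4979491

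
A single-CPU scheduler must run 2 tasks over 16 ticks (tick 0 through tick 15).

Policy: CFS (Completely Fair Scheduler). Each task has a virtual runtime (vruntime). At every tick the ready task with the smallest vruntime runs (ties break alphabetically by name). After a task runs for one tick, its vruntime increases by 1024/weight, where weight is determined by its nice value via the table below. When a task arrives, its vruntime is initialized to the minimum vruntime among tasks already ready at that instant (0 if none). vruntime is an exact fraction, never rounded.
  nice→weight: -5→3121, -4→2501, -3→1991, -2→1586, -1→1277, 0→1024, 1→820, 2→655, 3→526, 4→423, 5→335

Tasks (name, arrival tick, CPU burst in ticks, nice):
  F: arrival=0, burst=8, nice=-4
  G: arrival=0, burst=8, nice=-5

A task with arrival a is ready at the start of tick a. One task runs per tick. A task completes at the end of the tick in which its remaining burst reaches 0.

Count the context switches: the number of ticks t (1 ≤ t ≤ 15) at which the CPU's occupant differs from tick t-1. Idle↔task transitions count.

context switches = 12

t=0: vr[F=0 G=0] → run F
t=1: vr[F=1024/2501 G=0] → run G
t=2: vr[F=1024/2501 G=1024/3121] → run G
t=3: vr[F=1024/2501 G=2048/3121] → run F
t=4: vr[F=2048/2501 G=2048/3121] → run G
t=5: vr[F=2048/2501 G=3072/3121] → run F
t=6: vr[F=3072/2501 G=3072/3121] → run G
t=7: vr[F=3072/2501 G=4096/3121] → run F
t=8: vr[F=4096/2501 G=4096/3121] → run G
t=9: vr[F=4096/2501 G=5120/3121] → run F
t=10: vr[F=5120/2501 G=5120/3121] → run G
t=11: vr[F=5120/2501 G=6144/3121] → run G
t=12: vr[F=5120/2501 G=7168/3121] → run F
t=13: vr[F=6144/2501 G=7168/3121] → run G
t=14: vr[F=6144/2501] → run F
t=15: vr[F=7168/2501] → run F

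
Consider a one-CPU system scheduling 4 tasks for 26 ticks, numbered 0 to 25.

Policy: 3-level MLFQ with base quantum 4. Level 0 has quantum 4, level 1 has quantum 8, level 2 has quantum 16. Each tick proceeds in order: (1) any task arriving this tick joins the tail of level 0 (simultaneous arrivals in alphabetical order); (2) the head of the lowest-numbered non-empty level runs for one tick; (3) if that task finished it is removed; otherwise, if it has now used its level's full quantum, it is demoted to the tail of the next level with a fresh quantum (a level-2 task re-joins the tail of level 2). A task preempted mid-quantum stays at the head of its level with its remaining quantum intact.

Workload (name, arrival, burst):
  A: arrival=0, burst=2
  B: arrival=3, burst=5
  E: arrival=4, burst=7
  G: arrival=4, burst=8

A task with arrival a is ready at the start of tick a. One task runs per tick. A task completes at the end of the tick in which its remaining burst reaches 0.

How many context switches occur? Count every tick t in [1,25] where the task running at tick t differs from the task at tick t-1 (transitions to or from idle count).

t=0: L0/L1/L2 = A/-/- → run A
t=1: L0/L1/L2 = A/-/- → run A
t=2: (idle)
t=3: L0/L1/L2 = B/-/- → run B
t=4: L0/L1/L2 = BEG/-/- → run B
t=5: L0/L1/L2 = BEG/-/- → run B
t=6: L0/L1/L2 = BEG/-/- → run B
t=7: L0/L1/L2 = EG/B/- → run E
t=8: L0/L1/L2 = EG/B/- → run E
t=9: L0/L1/L2 = EG/B/- → run E
t=10: L0/L1/L2 = EG/B/- → run E
t=11: L0/L1/L2 = G/BE/- → run G
t=12: L0/L1/L2 = G/BE/- → run G
t=13: L0/L1/L2 = G/BE/- → run G
t=14: L0/L1/L2 = G/BE/- → run G
t=15: L0/L1/L2 = -/BEG/- → run B
t=16: L0/L1/L2 = -/EG/- → run E
t=17: L0/L1/L2 = -/EG/- → run E
t=18: L0/L1/L2 = -/EG/- → run E
t=19: L0/L1/L2 = -/G/- → run G
t=20: L0/L1/L2 = -/G/- → run G
t=21: L0/L1/L2 = -/G/- → run G
t=22: L0/L1/L2 = -/G/- → run G
t=23: (idle)
t=24: (idle)
t=25: (idle)

context switches = 8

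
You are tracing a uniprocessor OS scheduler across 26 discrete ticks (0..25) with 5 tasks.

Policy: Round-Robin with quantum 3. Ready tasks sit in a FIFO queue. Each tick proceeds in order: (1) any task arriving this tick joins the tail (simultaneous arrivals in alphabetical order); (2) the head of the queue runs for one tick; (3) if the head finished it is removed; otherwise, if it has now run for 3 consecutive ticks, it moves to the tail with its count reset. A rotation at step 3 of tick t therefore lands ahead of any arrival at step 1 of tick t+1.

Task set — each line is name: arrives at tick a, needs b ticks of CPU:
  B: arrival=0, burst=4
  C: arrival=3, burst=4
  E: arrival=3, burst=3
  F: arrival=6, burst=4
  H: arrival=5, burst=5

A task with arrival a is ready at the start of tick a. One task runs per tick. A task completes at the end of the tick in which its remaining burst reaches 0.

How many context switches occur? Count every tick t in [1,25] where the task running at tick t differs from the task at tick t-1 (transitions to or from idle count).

context switches = 8

t=0: queue=[B] q_used=0 → run B
t=1: queue=[B] q_used=1 → run B
t=2: queue=[B] q_used=2 → run B
t=3: queue=[B,C,E] q_used=0 → run B
t=4: queue=[C,E] q_used=0 → run C
t=5: queue=[C,E,H] q_used=1 → run C
t=6: queue=[C,E,H,F] q_used=2 → run C
t=7: queue=[E,H,F,C] q_used=0 → run E
t=8: queue=[E,H,F,C] q_used=1 → run E
t=9: queue=[E,H,F,C] q_used=2 → run E
t=10: queue=[H,F,C] q_used=0 → run H
t=11: queue=[H,F,C] q_used=1 → run H
t=12: queue=[H,F,C] q_used=2 → run H
t=13: queue=[F,C,H] q_used=0 → run F
t=14: queue=[F,C,H] q_used=1 → run F
t=15: queue=[F,C,H] q_used=2 → run F
t=16: queue=[C,H,F] q_used=0 → run C
t=17: queue=[H,F] q_used=0 → run H
t=18: queue=[H,F] q_used=1 → run H
t=19: queue=[F] q_used=0 → run F
t=20: (idle)
t=21: (idle)
t=22: (idle)
t=23: (idle)
t=24: (idle)
t=25: (idle)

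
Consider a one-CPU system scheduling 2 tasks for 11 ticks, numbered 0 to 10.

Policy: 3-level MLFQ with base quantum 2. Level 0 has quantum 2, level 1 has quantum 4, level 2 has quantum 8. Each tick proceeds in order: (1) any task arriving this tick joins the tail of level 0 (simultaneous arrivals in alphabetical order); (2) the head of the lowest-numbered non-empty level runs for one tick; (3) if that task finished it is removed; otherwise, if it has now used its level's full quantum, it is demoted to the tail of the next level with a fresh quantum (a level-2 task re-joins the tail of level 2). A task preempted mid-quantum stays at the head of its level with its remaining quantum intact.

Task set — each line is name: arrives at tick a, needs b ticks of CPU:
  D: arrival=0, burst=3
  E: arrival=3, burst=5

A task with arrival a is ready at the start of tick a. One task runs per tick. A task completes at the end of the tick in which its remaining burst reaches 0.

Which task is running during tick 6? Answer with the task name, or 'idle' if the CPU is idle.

running at tick 6 = E

t=0: L0/L1/L2 = D/-/- → run D
t=1: L0/L1/L2 = D/-/- → run D
t=2: L0/L1/L2 = -/D/- → run D
t=3: L0/L1/L2 = E/-/- → run E
t=4: L0/L1/L2 = E/-/- → run E
t=5: L0/L1/L2 = -/E/- → run E
t=6: L0/L1/L2 = -/E/- → run E
t=7: L0/L1/L2 = -/E/- → run E
t=8: (idle)
t=9: (idle)
t=10: (idle)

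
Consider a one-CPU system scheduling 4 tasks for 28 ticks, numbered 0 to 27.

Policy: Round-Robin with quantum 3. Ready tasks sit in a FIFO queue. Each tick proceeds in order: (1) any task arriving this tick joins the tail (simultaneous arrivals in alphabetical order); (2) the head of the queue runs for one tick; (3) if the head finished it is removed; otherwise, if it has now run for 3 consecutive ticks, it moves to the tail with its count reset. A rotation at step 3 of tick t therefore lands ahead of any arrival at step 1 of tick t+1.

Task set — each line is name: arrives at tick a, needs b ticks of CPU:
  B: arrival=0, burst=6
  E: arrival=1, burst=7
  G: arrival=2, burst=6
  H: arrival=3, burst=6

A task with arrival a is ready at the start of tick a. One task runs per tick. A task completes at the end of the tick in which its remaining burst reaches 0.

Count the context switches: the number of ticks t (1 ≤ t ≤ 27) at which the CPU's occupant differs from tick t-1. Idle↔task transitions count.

context switches = 9

t=0: queue=[B] q_used=0 → run B
t=1: queue=[B,E] q_used=1 → run B
t=2: queue=[B,E,G] q_used=2 → run B
t=3: queue=[E,G,B,H] q_used=0 → run E
t=4: queue=[E,G,B,H] q_used=1 → run E
t=5: queue=[E,G,B,H] q_used=2 → run E
t=6: queue=[G,B,H,E] q_used=0 → run G
t=7: queue=[G,B,H,E] q_used=1 → run G
t=8: queue=[G,B,H,E] q_used=2 → run G
t=9: queue=[B,H,E,G] q_used=0 → run B
t=10: queue=[B,H,E,G] q_used=1 → run B
t=11: queue=[B,H,E,G] q_used=2 → run B
t=12: queue=[H,E,G] q_used=0 → run H
t=13: queue=[H,E,G] q_used=1 → run H
t=14: queue=[H,E,G] q_used=2 → run H
t=15: queue=[E,G,H] q_used=0 → run E
t=16: queue=[E,G,H] q_used=1 → run E
t=17: queue=[E,G,H] q_used=2 → run E
t=18: queue=[G,H,E] q_used=0 → run G
t=19: queue=[G,H,E] q_used=1 → run G
t=20: queue=[G,H,E] q_used=2 → run G
t=21: queue=[H,E] q_used=0 → run H
t=22: queue=[H,E] q_used=1 → run H
t=23: queue=[H,E] q_used=2 → run H
t=24: queue=[E] q_used=0 → run E
t=25: (idle)
t=26: (idle)
t=27: (idle)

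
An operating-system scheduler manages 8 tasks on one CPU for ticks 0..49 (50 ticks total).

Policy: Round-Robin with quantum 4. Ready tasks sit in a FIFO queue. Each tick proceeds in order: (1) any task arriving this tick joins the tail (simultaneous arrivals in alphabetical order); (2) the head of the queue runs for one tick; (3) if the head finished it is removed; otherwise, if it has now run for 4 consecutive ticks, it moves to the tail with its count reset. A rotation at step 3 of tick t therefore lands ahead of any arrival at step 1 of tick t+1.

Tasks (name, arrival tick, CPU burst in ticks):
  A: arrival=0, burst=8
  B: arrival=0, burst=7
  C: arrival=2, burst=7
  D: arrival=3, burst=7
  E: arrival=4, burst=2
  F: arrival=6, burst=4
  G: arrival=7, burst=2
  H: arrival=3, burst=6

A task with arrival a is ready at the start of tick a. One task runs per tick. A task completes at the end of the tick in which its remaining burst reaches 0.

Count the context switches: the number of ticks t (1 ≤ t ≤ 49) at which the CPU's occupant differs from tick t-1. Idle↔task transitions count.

context switches = 13

t=0: queue=[A,B] q_used=0 → run A
t=1: queue=[A,B] q_used=1 → run A
t=2: queue=[A,B,C] q_used=2 → run A
t=3: queue=[A,B,C,D,H] q_used=3 → run A
t=4: queue=[B,C,D,H,A,E] q_used=0 → run B
t=5: queue=[B,C,D,H,A,E] q_used=1 → run B
t=6: queue=[B,C,D,H,A,E,F] q_used=2 → run B
t=7: queue=[B,C,D,H,A,E,F,G] q_used=3 → run B
t=8: queue=[C,D,H,A,E,F,G,B] q_used=0 → run C
t=9: queue=[C,D,H,A,E,F,G,B] q_used=1 → run C
t=10: queue=[C,D,H,A,E,F,G,B] q_used=2 → run C
t=11: queue=[C,D,H,A,E,F,G,B] q_used=3 → run C
t=12: queue=[D,H,A,E,F,G,B,C] q_used=0 → run D
t=13: queue=[D,H,A,E,F,G,B,C] q_used=1 → run D
t=14: queue=[D,H,A,E,F,G,B,C] q_used=2 → run D
t=15: queue=[D,H,A,E,F,G,B,C] q_used=3 → run D
t=16: queue=[H,A,E,F,G,B,C,D] q_used=0 → run H
t=17: queue=[H,A,E,F,G,B,C,D] q_used=1 → run H
t=18: queue=[H,A,E,F,G,B,C,D] q_used=2 → run H
t=19: queue=[H,A,E,F,G,B,C,D] q_used=3 → run H
t=20: queue=[A,E,F,G,B,C,D,H] q_used=0 → run A
t=21: queue=[A,E,F,G,B,C,D,H] q_used=1 → run A
t=22: queue=[A,E,F,G,B,C,D,H] q_used=2 → run A
t=23: queue=[A,E,F,G,B,C,D,H] q_used=3 → run A
t=24: queue=[E,F,G,B,C,D,H] q_used=0 → run E
t=25: queue=[E,F,G,B,C,D,H] q_used=1 → run E
t=26: queue=[F,G,B,C,D,H] q_used=0 → run F
t=27: queue=[F,G,B,C,D,H] q_used=1 → run F
t=28: queue=[F,G,B,C,D,H] q_used=2 → run F
t=29: queue=[F,G,B,C,D,H] q_used=3 → run F
t=30: queue=[G,B,C,D,H] q_used=0 → run G
t=31: queue=[G,B,C,D,H] q_used=1 → run G
t=32: queue=[B,C,D,H] q_used=0 → run B
t=33: queue=[B,C,D,H] q_used=1 → run B
t=34: queue=[B,C,D,H] q_used=2 → run B
t=35: queue=[C,D,H] q_used=0 → run C
t=36: queue=[C,D,H] q_used=1 → run C
t=37: queue=[C,D,H] q_used=2 → run C
t=38: queue=[D,H] q_used=0 → run D
t=39: queue=[D,H] q_used=1 → run D
t=40: queue=[D,H] q_used=2 → run D
t=41: queue=[H] q_used=0 → run H
t=42: queue=[H] q_used=1 → run H
t=43: (idle)
t=44: (idle)
t=45: (idle)
t=46: (idle)
t=47: (idle)
t=48: (idle)
t=49: (idle)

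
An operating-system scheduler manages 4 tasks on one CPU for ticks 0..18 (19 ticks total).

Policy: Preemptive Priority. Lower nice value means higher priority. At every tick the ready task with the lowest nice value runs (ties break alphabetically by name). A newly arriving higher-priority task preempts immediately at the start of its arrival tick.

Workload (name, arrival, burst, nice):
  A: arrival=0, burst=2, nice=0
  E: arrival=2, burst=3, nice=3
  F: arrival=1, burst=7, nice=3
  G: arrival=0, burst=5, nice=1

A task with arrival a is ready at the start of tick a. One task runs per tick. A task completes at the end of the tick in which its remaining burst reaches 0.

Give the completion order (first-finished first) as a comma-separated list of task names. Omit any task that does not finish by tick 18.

completion order = A, G, E, F

t=0: ready={A,G} → run A
t=1: ready={A,F,G} → run A
t=2: ready={E,F,G} → run G
t=3: ready={E,F,G} → run G
t=4: ready={E,F,G} → run G
t=5: ready={E,F,G} → run G
t=6: ready={E,F,G} → run G
t=7: ready={E,F} → run E
t=8: ready={E,F} → run E
t=9: ready={E,F} → run E
t=10: ready={F} → run F
t=11: ready={F} → run F
t=12: ready={F} → run F
t=13: ready={F} → run F
t=14: ready={F} → run F
t=15: ready={F} → run F
t=16: ready={F} → run F
t=17: (idle)
t=18: (idle)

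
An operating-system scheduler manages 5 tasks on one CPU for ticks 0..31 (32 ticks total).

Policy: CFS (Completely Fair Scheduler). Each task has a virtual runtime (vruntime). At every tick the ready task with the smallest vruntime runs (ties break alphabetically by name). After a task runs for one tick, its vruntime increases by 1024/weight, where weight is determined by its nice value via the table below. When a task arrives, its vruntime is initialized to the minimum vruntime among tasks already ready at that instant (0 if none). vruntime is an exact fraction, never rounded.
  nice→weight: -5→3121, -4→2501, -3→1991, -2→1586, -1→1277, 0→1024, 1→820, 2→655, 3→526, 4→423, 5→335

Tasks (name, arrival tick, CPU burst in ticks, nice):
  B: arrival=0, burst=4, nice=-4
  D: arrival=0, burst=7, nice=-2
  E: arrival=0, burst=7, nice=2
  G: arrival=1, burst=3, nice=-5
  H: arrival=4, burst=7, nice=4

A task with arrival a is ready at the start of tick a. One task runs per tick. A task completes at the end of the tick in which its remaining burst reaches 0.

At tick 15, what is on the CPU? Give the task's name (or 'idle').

t=0: vr[B=0 D=0 E=0] → run B
t=1: vr[B=1024/2501 D=0 E=0 G=0] → run D
t=2: vr[B=1024/2501 D=512/793 E=0 G=0] → run E
t=3: vr[B=1024/2501 D=512/793 E=1024/655 G=0] → run G
t=4: vr[B=1024/2501 D=512/793 E=1024/655 G=1024/3121 H=1024/3121] → run G
t=5: vr[B=1024/2501 D=512/793 E=1024/655 G=2048/3121 H=1024/3121] → run H
t=6: vr[B=1024/2501 D=512/793 E=1024/655 G=2048/3121 H=3629056/1320183] → run B
t=7: vr[B=2048/2501 D=512/793 E=1024/655 G=2048/3121 H=3629056/1320183] → run D
t=8: vr[B=2048/2501 D=1024/793 E=1024/655 G=2048/3121 H=3629056/1320183] → run G
t=9: vr[B=2048/2501 D=1024/793 E=1024/655 H=3629056/1320183] → run B
t=10: vr[B=3072/2501 D=1024/793 E=1024/655 H=3629056/1320183] → run B
t=11: vr[D=1024/793 E=1024/655 H=3629056/1320183] → run D
t=12: vr[D=1536/793 E=1024/655 H=3629056/1320183] → run E
t=13: vr[D=1536/793 E=2048/655 H=3629056/1320183] → run D
t=14: vr[D=2048/793 E=2048/655 H=3629056/1320183] → run D
t=15: vr[D=2560/793 E=2048/655 H=3629056/1320183] → run H
t=16: vr[D=2560/793 E=2048/655 H=6824960/1320183] → run E
t=17: vr[D=2560/793 E=3072/655 H=6824960/1320183] → run D
t=18: vr[D=3072/793 E=3072/655 H=6824960/1320183] → run D
t=19: vr[E=3072/655 H=6824960/1320183] → run E
t=20: vr[E=4096/655 H=6824960/1320183] → run H
t=21: vr[E=4096/655 H=3340288/440061] → run E
t=22: vr[E=1024/131 H=3340288/440061] → run H
t=23: vr[E=1024/131 H=13216768/1320183] → run E
t=24: vr[E=6144/655 H=13216768/1320183] → run E
t=25: vr[H=13216768/1320183] → run H
t=26: vr[H=16412672/1320183] → run H
t=27: vr[H=6536192/440061] → run H
t=28: (idle)
t=29: (idle)
t=30: (idle)
t=31: (idle)

running at tick 15 = H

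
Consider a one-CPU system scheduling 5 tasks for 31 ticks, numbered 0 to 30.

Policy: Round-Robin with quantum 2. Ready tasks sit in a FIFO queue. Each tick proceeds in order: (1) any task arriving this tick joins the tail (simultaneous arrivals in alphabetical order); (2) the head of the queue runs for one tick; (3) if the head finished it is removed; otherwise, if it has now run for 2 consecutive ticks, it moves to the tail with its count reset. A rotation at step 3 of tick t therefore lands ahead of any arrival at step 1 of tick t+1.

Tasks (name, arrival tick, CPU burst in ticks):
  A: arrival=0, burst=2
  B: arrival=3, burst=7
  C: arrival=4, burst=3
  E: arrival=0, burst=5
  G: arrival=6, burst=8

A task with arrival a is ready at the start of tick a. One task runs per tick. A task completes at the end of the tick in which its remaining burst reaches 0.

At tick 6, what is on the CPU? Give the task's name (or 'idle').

t=0: queue=[A,E] q_used=0 → run A
t=1: queue=[A,E] q_used=1 → run A
t=2: queue=[E] q_used=0 → run E
t=3: queue=[E,B] q_used=1 → run E
t=4: queue=[B,E,C] q_used=0 → run B
t=5: queue=[B,E,C] q_used=1 → run B
t=6: queue=[E,C,B,G] q_used=0 → run E
t=7: queue=[E,C,B,G] q_used=1 → run E
t=8: queue=[C,B,G,E] q_used=0 → run C
t=9: queue=[C,B,G,E] q_used=1 → run C
t=10: queue=[B,G,E,C] q_used=0 → run B
t=11: queue=[B,G,E,C] q_used=1 → run B
t=12: queue=[G,E,C,B] q_used=0 → run G
t=13: queue=[G,E,C,B] q_used=1 → run G
t=14: queue=[E,C,B,G] q_used=0 → run E
t=15: queue=[C,B,G] q_used=0 → run C
t=16: queue=[B,G] q_used=0 → run B
t=17: queue=[B,G] q_used=1 → run B
t=18: queue=[G,B] q_used=0 → run G
t=19: queue=[G,B] q_used=1 → run G
t=20: queue=[B,G] q_used=0 → run B
t=21: queue=[G] q_used=0 → run G
t=22: queue=[G] q_used=1 → run G
t=23: queue=[G] q_used=0 → run G
t=24: queue=[G] q_used=1 → run G
t=25: (idle)
t=26: (idle)
t=27: (idle)
t=28: (idle)
t=29: (idle)
t=30: (idle)

running at tick 6 = E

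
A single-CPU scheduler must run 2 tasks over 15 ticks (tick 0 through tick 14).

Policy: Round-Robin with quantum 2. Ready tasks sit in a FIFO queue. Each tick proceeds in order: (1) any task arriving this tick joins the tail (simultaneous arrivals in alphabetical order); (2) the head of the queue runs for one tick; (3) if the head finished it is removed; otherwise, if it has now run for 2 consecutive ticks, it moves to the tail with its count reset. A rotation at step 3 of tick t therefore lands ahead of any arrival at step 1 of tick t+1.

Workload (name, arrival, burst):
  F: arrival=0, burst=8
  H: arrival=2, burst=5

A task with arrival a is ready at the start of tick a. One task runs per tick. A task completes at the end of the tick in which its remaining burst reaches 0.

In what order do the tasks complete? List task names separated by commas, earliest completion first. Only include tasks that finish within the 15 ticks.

t=0: queue=[F] q_used=0 → run F
t=1: queue=[F] q_used=1 → run F
t=2: queue=[F,H] q_used=0 → run F
t=3: queue=[F,H] q_used=1 → run F
t=4: queue=[H,F] q_used=0 → run H
t=5: queue=[H,F] q_used=1 → run H
t=6: queue=[F,H] q_used=0 → run F
t=7: queue=[F,H] q_used=1 → run F
t=8: queue=[H,F] q_used=0 → run H
t=9: queue=[H,F] q_used=1 → run H
t=10: queue=[F,H] q_used=0 → run F
t=11: queue=[F,H] q_used=1 → run F
t=12: queue=[H] q_used=0 → run H
t=13: (idle)
t=14: (idle)

completion order = F, H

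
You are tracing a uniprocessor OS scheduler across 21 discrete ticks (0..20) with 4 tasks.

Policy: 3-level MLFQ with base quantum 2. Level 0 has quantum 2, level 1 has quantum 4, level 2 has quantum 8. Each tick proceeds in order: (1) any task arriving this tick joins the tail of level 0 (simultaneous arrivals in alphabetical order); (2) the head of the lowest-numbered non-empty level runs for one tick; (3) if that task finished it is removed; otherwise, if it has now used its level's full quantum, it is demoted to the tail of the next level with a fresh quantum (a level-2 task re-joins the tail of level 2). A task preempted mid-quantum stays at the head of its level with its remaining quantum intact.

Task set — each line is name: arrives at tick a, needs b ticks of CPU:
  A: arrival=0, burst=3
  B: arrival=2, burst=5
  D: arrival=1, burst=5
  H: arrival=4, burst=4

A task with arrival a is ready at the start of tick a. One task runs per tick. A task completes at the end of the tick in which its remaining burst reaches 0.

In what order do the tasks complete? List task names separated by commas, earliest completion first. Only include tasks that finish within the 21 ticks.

t=0: L0/L1/L2 = A/-/- → run A
t=1: L0/L1/L2 = AD/-/- → run A
t=2: L0/L1/L2 = DB/A/- → run D
t=3: L0/L1/L2 = DB/A/- → run D
t=4: L0/L1/L2 = BH/AD/- → run B
t=5: L0/L1/L2 = BH/AD/- → run B
t=6: L0/L1/L2 = H/ADB/- → run H
t=7: L0/L1/L2 = H/ADB/- → run H
t=8: L0/L1/L2 = -/ADBH/- → run A
t=9: L0/L1/L2 = -/DBH/- → run D
t=10: L0/L1/L2 = -/DBH/- → run D
t=11: L0/L1/L2 = -/DBH/- → run D
t=12: L0/L1/L2 = -/BH/- → run B
t=13: L0/L1/L2 = -/BH/- → run B
t=14: L0/L1/L2 = -/BH/- → run B
t=15: L0/L1/L2 = -/H/- → run H
t=16: L0/L1/L2 = -/H/- → run H
t=17: (idle)
t=18: (idle)
t=19: (idle)
t=20: (idle)

completion order = A, D, B, H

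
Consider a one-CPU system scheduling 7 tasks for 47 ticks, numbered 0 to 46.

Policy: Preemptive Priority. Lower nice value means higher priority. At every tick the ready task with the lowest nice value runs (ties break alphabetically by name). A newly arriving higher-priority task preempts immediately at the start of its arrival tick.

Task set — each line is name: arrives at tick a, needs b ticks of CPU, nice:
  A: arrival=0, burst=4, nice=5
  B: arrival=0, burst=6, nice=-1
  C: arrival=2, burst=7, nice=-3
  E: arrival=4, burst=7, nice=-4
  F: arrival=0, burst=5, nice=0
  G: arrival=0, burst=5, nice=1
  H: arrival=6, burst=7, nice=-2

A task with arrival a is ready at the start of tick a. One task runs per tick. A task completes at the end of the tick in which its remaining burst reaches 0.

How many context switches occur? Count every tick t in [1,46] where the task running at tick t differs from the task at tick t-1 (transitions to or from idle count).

t=0: ready={A,B,F,G} → run B
t=1: ready={A,B,F,G} → run B
t=2: ready={A,B,C,F,G} → run C
t=3: ready={A,B,C,F,G} → run C
t=4: ready={A,B,C,E,F,G} → run E
t=5: ready={A,B,C,E,F,G} → run E
t=6: ready={A,B,C,E,F,G,H} → run E
t=7: ready={A,B,C,E,F,G,H} → run E
t=8: ready={A,B,C,E,F,G,H} → run E
t=9: ready={A,B,C,E,F,G,H} → run E
t=10: ready={A,B,C,E,F,G,H} → run E
t=11: ready={A,B,C,F,G,H} → run C
t=12: ready={A,B,C,F,G,H} → run C
t=13: ready={A,B,C,F,G,H} → run C
t=14: ready={A,B,C,F,G,H} → run C
t=15: ready={A,B,C,F,G,H} → run C
t=16: ready={A,B,F,G,H} → run H
t=17: ready={A,B,F,G,H} → run H
t=18: ready={A,B,F,G,H} → run H
t=19: ready={A,B,F,G,H} → run H
t=20: ready={A,B,F,G,H} → run H
t=21: ready={A,B,F,G,H} → run H
t=22: ready={A,B,F,G,H} → run H
t=23: ready={A,B,F,G} → run B
t=24: ready={A,B,F,G} → run B
t=25: ready={A,B,F,G} → run B
t=26: ready={A,B,F,G} → run B
t=27: ready={A,F,G} → run F
t=28: ready={A,F,G} → run F
t=29: ready={A,F,G} → run F
t=30: ready={A,F,G} → run F
t=31: ready={A,F,G} → run F
t=32: ready={A,G} → run G
t=33: ready={A,G} → run G
t=34: ready={A,G} → run G
t=35: ready={A,G} → run G
t=36: ready={A,G} → run G
t=37: ready={A} → run A
t=38: ready={A} → run A
t=39: ready={A} → run A
t=40: ready={A} → run A
t=41: (idle)
t=42: (idle)
t=43: (idle)
t=44: (idle)
t=45: (idle)
t=46: (idle)

context switches = 9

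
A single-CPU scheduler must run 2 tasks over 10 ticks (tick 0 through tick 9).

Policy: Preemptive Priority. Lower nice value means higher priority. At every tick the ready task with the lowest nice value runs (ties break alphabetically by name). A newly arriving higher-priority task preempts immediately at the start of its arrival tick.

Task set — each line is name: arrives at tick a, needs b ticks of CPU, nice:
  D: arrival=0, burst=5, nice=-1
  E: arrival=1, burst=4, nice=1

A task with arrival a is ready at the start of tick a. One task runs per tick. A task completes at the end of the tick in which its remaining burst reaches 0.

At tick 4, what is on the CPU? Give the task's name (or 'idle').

running at tick 4 = D

t=0: ready={D} → run D
t=1: ready={D,E} → run D
t=2: ready={D,E} → run D
t=3: ready={D,E} → run D
t=4: ready={D,E} → run D
t=5: ready={E} → run E
t=6: ready={E} → run E
t=7: ready={E} → run E
t=8: ready={E} → run E
t=9: (idle)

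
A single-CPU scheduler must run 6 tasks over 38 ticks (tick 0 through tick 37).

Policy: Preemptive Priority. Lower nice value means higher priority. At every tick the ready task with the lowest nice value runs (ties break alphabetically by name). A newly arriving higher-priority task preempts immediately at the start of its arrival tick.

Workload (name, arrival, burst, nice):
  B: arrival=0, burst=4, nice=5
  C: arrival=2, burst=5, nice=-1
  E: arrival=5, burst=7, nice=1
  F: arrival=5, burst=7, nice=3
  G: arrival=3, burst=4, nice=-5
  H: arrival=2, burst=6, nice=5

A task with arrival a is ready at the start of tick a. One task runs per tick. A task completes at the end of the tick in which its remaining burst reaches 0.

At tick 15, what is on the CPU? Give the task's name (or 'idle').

running at tick 15 = E

t=0: ready={B} → run B
t=1: ready={B} → run B
t=2: ready={B,C,H} → run C
t=3: ready={B,C,G,H} → run G
t=4: ready={B,C,G,H} → run G
t=5: ready={B,C,E,F,G,H} → run G
t=6: ready={B,C,E,F,G,H} → run G
t=7: ready={B,C,E,F,H} → run C
t=8: ready={B,C,E,F,H} → run C
t=9: ready={B,C,E,F,H} → run C
t=10: ready={B,C,E,F,H} → run C
t=11: ready={B,E,F,H} → run E
t=12: ready={B,E,F,H} → run E
t=13: ready={B,E,F,H} → run E
t=14: ready={B,E,F,H} → run E
t=15: ready={B,E,F,H} → run E
t=16: ready={B,E,F,H} → run E
t=17: ready={B,E,F,H} → run E
t=18: ready={B,F,H} → run F
t=19: ready={B,F,H} → run F
t=20: ready={B,F,H} → run F
t=21: ready={B,F,H} → run F
t=22: ready={B,F,H} → run F
t=23: ready={B,F,H} → run F
t=24: ready={B,F,H} → run F
t=25: ready={B,H} → run B
t=26: ready={B,H} → run B
t=27: ready={H} → run H
t=28: ready={H} → run H
t=29: ready={H} → run H
t=30: ready={H} → run H
t=31: ready={H} → run H
t=32: ready={H} → run H
t=33: (idle)
t=34: (idle)
t=35: (idle)
t=36: (idle)
t=37: (idle)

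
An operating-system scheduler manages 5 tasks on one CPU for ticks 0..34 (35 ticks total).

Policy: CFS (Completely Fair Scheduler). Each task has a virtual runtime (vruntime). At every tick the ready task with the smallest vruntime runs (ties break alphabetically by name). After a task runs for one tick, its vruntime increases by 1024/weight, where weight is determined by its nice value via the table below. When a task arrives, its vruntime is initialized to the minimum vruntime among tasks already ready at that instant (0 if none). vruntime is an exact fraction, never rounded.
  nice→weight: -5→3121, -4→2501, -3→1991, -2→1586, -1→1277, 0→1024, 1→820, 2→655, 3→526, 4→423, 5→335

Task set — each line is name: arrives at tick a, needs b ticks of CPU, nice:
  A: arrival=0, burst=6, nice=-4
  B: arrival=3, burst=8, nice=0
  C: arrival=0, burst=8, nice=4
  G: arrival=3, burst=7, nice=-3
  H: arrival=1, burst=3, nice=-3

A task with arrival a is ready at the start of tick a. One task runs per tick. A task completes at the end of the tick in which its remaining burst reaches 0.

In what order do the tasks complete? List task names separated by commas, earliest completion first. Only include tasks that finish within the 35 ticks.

completion order = H, A, G, B, C

t=0: vr[A=0 C=0] → run A
t=1: vr[A=1024/2501 C=0 H=0] → run C
t=2: vr[A=1024/2501 C=1024/423 H=0] → run H
t=3: vr[A=1024/2501 B=1024/2501 C=1024/423 G=1024/2501 H=1024/1991] → run A
t=4: vr[A=2048/2501 B=1024/2501 C=1024/423 G=1024/2501 H=1024/1991] → run B
t=5: vr[A=2048/2501 B=3525/2501 C=1024/423 G=1024/2501 H=1024/1991] → run G
t=6: vr[A=2048/2501 B=3525/2501 C=1024/423 G=4599808/4979491 H=1024/1991] → run H
t=7: vr[A=2048/2501 B=3525/2501 C=1024/423 G=4599808/4979491 H=2048/1991] → run A
t=8: vr[A=3072/2501 B=3525/2501 C=1024/423 G=4599808/4979491 H=2048/1991] → run G
t=9: vr[A=3072/2501 B=3525/2501 C=1024/423 G=7160832/4979491 H=2048/1991] → run H
t=10: vr[A=3072/2501 B=3525/2501 C=1024/423 G=7160832/4979491] → run A
t=11: vr[A=4096/2501 B=3525/2501 C=1024/423 G=7160832/4979491] → run B
t=12: vr[A=4096/2501 B=6026/2501 C=1024/423 G=7160832/4979491] → run G
t=13: vr[A=4096/2501 B=6026/2501 C=1024/423 G=9721856/4979491] → run A
t=14: vr[A=5120/2501 B=6026/2501 C=1024/423 G=9721856/4979491] → run G
t=15: vr[A=5120/2501 B=6026/2501 C=1024/423 G=12282880/4979491] → run A
t=16: vr[B=6026/2501 C=1024/423 G=12282880/4979491] → run B
t=17: vr[B=8527/2501 C=1024/423 G=12282880/4979491] → run C
t=18: vr[B=8527/2501 C=2048/423 G=12282880/4979491] → run G
t=19: vr[B=8527/2501 C=2048/423 G=14843904/4979491] → run G
t=20: vr[B=8527/2501 C=2048/423 G=17404928/4979491] → run B
t=21: vr[B=11028/2501 C=2048/423 G=17404928/4979491] → run G
t=22: vr[B=11028/2501 C=2048/423] → run B
t=23: vr[B=13529/2501 C=2048/423] → run C
t=24: vr[B=13529/2501 C=1024/141] → run B
t=25: vr[B=16030/2501 C=1024/141] → run B
t=26: vr[B=18531/2501 C=1024/141] → run C
t=27: vr[B=18531/2501 C=4096/423] → run B
t=28: vr[C=4096/423] → run C
t=29: vr[C=5120/423] → run C
t=30: vr[C=2048/141] → run C
t=31: vr[C=7168/423] → run C
t=32: (idle)
t=33: (idle)
t=34: (idle)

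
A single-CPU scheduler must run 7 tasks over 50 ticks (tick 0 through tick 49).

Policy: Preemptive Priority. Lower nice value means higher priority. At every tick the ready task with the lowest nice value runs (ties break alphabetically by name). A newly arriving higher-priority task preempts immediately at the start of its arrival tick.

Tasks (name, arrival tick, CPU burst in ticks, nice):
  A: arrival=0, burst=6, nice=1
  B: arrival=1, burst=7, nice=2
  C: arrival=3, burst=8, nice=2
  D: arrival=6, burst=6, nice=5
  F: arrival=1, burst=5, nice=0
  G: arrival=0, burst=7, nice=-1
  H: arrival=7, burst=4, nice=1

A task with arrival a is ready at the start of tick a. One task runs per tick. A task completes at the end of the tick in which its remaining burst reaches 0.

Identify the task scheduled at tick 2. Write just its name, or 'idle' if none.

t=0: ready={A,G} → run G
t=1: ready={A,B,F,G} → run G
t=2: ready={A,B,F,G} → run G
t=3: ready={A,B,C,F,G} → run G
t=4: ready={A,B,C,F,G} → run G
t=5: ready={A,B,C,F,G} → run G
t=6: ready={A,B,C,D,F,G} → run G
t=7: ready={A,B,C,D,F,H} → run F
t=8: ready={A,B,C,D,F,H} → run F
t=9: ready={A,B,C,D,F,H} → run F
t=10: ready={A,B,C,D,F,H} → run F
t=11: ready={A,B,C,D,F,H} → run F
t=12: ready={A,B,C,D,H} → run A
t=13: ready={A,B,C,D,H} → run A
t=14: ready={A,B,C,D,H} → run A
t=15: ready={A,B,C,D,H} → run A
t=16: ready={A,B,C,D,H} → run A
t=17: ready={A,B,C,D,H} → run A
t=18: ready={B,C,D,H} → run H
t=19: ready={B,C,D,H} → run H
t=20: ready={B,C,D,H} → run H
t=21: ready={B,C,D,H} → run H
t=22: ready={B,C,D} → run B
t=23: ready={B,C,D} → run B
t=24: ready={B,C,D} → run B
t=25: ready={B,C,D} → run B
t=26: ready={B,C,D} → run B
t=27: ready={B,C,D} → run B
t=28: ready={B,C,D} → run B
t=29: ready={C,D} → run C
t=30: ready={C,D} → run C
t=31: ready={C,D} → run C
t=32: ready={C,D} → run C
t=33: ready={C,D} → run C
t=34: ready={C,D} → run C
t=35: ready={C,D} → run C
t=36: ready={C,D} → run C
t=37: ready={D} → run D
t=38: ready={D} → run D
t=39: ready={D} → run D
t=40: ready={D} → run D
t=41: ready={D} → run D
t=42: ready={D} → run D
t=43: (idle)
t=44: (idle)
t=45: (idle)
t=46: (idle)
t=47: (idle)
t=48: (idle)
t=49: (idle)

running at tick 2 = G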